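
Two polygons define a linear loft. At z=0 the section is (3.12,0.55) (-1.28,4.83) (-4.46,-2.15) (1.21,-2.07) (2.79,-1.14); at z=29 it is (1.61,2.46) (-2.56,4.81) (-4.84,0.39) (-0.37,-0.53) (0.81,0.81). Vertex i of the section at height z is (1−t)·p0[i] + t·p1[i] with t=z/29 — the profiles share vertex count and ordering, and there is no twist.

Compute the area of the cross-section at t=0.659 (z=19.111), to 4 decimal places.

Cross-section at t=0.659: each vertex is (1-t)·p0[i] + t·p1[i].
  v1: (1-0.659)·(3.12,0.55) + 0.659·(1.61,2.46) = (2.1249,1.8087)
  v2: (1-0.659)·(-1.28,4.83) + 0.659·(-2.56,4.81) = (-2.1235,4.8168)
  v3: (1-0.659)·(-4.46,-2.15) + 0.659·(-4.84,0.39) = (-4.7104,-0.4761)
  v4: (1-0.659)·(1.21,-2.07) + 0.659·(-0.37,-0.53) = (0.1688,-1.0551)
  v5: (1-0.659)·(2.79,-1.14) + 0.659·(0.81,0.81) = (1.4852,0.1451)
Shoelace sum Σ(x_i·y_{i+1} − x_{i+1}·y_i):
  i=1: 2.1249·4.8168 − -2.1235·1.8087 = +14.0761 (running +14.0761)
  i=2: -2.1235·-0.4761 − -4.7104·4.8168 = +23.7003 (running +37.7764)
  i=3: -4.7104·-1.0551 − 0.1688·-0.4761 = +5.0505 (running +42.8270)
  i=4: 0.1688·0.1451 − 1.4852·-1.0551 = +1.5916 (running +44.4185)
  i=5: 1.4852·1.8087 − 2.1249·0.1451 = +2.3780 (running +46.7965)
Area = |Σ|/2 = |46.7965|/2 = 23.3983

Area at t=0.659: 23.3983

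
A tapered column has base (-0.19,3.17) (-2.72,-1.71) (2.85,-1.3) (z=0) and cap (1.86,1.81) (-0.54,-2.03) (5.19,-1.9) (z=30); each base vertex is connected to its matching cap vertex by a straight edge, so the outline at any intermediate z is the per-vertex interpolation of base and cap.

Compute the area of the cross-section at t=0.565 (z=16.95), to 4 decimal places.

Area at t=0.565: 11.8391

Cross-section at t=0.565: each vertex is (1-t)·p0[i] + t·p1[i].
  v1: (1-0.565)·(-0.19,3.17) + 0.565·(1.86,1.81) = (0.9682,2.4016)
  v2: (1-0.565)·(-2.72,-1.71) + 0.565·(-0.54,-2.03) = (-1.4883,-1.8908)
  v3: (1-0.565)·(2.85,-1.3) + 0.565·(5.19,-1.9) = (4.1721,-1.6390)
Shoelace sum Σ(x_i·y_{i+1} − x_{i+1}·y_i):
  i=1: 0.9682·-1.8908 − -1.4883·2.4016 = +1.7435 (running +1.7435)
  i=2: -1.4883·-1.6390 − 4.1721·-1.8908 = +10.3279 (running +12.0715)
  i=3: 4.1721·2.4016 − 0.9682·-1.6390 = +11.6067 (running +23.6781)
Area = |Σ|/2 = |23.6781|/2 = 11.8391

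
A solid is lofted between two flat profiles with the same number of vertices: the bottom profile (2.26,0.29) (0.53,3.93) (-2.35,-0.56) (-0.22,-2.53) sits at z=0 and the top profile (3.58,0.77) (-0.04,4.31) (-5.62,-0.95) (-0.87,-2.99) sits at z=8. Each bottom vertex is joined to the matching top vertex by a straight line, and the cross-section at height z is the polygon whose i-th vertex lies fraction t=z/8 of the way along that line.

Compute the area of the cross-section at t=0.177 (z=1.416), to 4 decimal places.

Cross-section at t=0.177: each vertex is (1-t)·p0[i] + t·p1[i].
  v1: (1-0.177)·(2.26,0.29) + 0.177·(3.58,0.77) = (2.4936,0.3750)
  v2: (1-0.177)·(0.53,3.93) + 0.177·(-0.04,4.31) = (0.4291,3.9973)
  v3: (1-0.177)·(-2.35,-0.56) + 0.177·(-5.62,-0.95) = (-2.9288,-0.6290)
  v4: (1-0.177)·(-0.22,-2.53) + 0.177·(-0.87,-2.99) = (-0.3350,-2.6114)
Shoelace sum Σ(x_i·y_{i+1} − x_{i+1}·y_i):
  i=1: 2.4936·3.9973 − 0.4291·0.3750 = +9.8068 (running +9.8068)
  i=2: 0.4291·-0.6290 − -2.9288·3.9973 = +11.4372 (running +21.2440)
  i=3: -2.9288·-2.6114 − -0.3350·-0.6290 = +7.4375 (running +28.6816)
  i=4: -0.3350·0.3750 − 2.4936·-2.6114 = +6.3863 (running +35.0679)
Area = |Σ|/2 = |35.0679|/2 = 17.5339

Area at t=0.177: 17.5339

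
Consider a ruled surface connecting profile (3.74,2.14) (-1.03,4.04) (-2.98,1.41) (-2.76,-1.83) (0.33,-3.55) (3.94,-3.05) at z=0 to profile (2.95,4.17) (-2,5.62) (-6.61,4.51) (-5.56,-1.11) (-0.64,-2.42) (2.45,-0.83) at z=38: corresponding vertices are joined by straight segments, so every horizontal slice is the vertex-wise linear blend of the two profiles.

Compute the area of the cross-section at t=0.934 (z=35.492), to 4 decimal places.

Area at t=0.934: 57.2848

Cross-section at t=0.934: each vertex is (1-t)·p0[i] + t·p1[i].
  v1: (1-0.934)·(3.74,2.14) + 0.934·(2.95,4.17) = (3.0021,4.0360)
  v2: (1-0.934)·(-1.03,4.04) + 0.934·(-2,5.62) = (-1.9360,5.5157)
  v3: (1-0.934)·(-2.98,1.41) + 0.934·(-6.61,4.51) = (-6.3704,4.3054)
  v4: (1-0.934)·(-2.76,-1.83) + 0.934·(-5.56,-1.11) = (-5.3752,-1.1575)
  v5: (1-0.934)·(0.33,-3.55) + 0.934·(-0.64,-2.42) = (-0.5760,-2.4946)
  v6: (1-0.934)·(3.94,-3.05) + 0.934·(2.45,-0.83) = (2.5483,-0.9765)
Shoelace sum Σ(x_i·y_{i+1} − x_{i+1}·y_i):
  i=1: 3.0021·5.5157 − -1.9360·4.0360 = +24.3726 (running +24.3726)
  i=2: -1.9360·4.3054 − -6.3704·5.5157 = +26.8023 (running +51.1749)
  i=3: -6.3704·-1.1575 − -5.3752·4.3054 = +30.5163 (running +81.6912)
  i=4: -5.3752·-2.4946 − -0.5760·-1.1575 = +12.7422 (running +94.4333)
  i=5: -0.5760·-0.9765 − 2.5483·-2.4946 = +6.9195 (running +101.3528)
  i=6: 2.5483·4.0360 − 3.0021·-0.9765 = +13.2168 (running +114.5696)
Area = |Σ|/2 = |114.5696|/2 = 57.2848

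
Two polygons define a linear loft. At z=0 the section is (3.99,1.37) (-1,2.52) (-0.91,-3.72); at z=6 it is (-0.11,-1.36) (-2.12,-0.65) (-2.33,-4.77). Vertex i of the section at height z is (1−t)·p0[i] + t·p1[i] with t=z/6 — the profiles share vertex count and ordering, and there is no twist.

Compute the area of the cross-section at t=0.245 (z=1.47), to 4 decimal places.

Area at t=0.245: 12.1760

Cross-section at t=0.245: each vertex is (1-t)·p0[i] + t·p1[i].
  v1: (1-0.245)·(3.99,1.37) + 0.245·(-0.11,-1.36) = (2.9855,0.7012)
  v2: (1-0.245)·(-1,2.52) + 0.245·(-2.12,-0.65) = (-1.2744,1.7433)
  v3: (1-0.245)·(-0.91,-3.72) + 0.245·(-2.33,-4.77) = (-1.2579,-3.9773)
Shoelace sum Σ(x_i·y_{i+1} − x_{i+1}·y_i):
  i=1: 2.9855·1.7433 − -1.2744·0.7012 = +6.0983 (running +6.0983)
  i=2: -1.2744·-3.9773 − -1.2579·1.7433 = +7.2616 (running +13.3599)
  i=3: -1.2579·0.7012 − 2.9855·-3.9773 = +10.9921 (running +24.3520)
Area = |Σ|/2 = |24.3520|/2 = 12.1760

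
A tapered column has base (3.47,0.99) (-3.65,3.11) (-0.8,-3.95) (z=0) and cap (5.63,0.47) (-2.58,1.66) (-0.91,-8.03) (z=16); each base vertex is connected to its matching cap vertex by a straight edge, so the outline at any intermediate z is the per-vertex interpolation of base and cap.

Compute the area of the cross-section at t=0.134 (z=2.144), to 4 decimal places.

Area at t=0.134: 24.2439

Cross-section at t=0.134: each vertex is (1-t)·p0[i] + t·p1[i].
  v1: (1-0.134)·(3.47,0.99) + 0.134·(5.63,0.47) = (3.7594,0.9203)
  v2: (1-0.134)·(-3.65,3.11) + 0.134·(-2.58,1.66) = (-3.5066,2.9157)
  v3: (1-0.134)·(-0.8,-3.95) + 0.134·(-0.91,-8.03) = (-0.8147,-4.4967)
Shoelace sum Σ(x_i·y_{i+1} − x_{i+1}·y_i):
  i=1: 3.7594·2.9157 − -3.5066·0.9203 = +14.1886 (running +14.1886)
  i=2: -3.5066·-4.4967 − -0.8147·2.9157 = +18.1438 (running +32.3324)
  i=3: -0.8147·0.9203 − 3.7594·-4.4967 = +16.1553 (running +48.4878)
Area = |Σ|/2 = |48.4878|/2 = 24.2439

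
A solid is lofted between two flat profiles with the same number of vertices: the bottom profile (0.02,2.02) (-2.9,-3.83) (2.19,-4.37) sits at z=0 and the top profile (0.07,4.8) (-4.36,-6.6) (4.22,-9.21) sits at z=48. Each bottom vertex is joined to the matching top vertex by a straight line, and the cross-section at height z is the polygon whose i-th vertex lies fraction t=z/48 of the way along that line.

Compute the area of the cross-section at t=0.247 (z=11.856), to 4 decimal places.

Area at t=0.247: 23.2203

Cross-section at t=0.247: each vertex is (1-t)·p0[i] + t·p1[i].
  v1: (1-0.247)·(0.02,2.02) + 0.247·(0.07,4.8) = (0.0324,2.7067)
  v2: (1-0.247)·(-2.9,-3.83) + 0.247·(-4.36,-6.6) = (-3.2606,-4.5142)
  v3: (1-0.247)·(2.19,-4.37) + 0.247·(4.22,-9.21) = (2.6914,-5.5655)
Shoelace sum Σ(x_i·y_{i+1} − x_{i+1}·y_i):
  i=1: 0.0324·-4.5142 − -3.2606·2.7067 = +8.6794 (running +8.6794)
  i=2: -3.2606·-5.5655 − 2.6914·-4.5142 = +30.2965 (running +38.9758)
  i=3: 2.6914·2.7067 − 0.0324·-5.5655 = +7.4648 (running +46.4406)
Area = |Σ|/2 = |46.4406|/2 = 23.2203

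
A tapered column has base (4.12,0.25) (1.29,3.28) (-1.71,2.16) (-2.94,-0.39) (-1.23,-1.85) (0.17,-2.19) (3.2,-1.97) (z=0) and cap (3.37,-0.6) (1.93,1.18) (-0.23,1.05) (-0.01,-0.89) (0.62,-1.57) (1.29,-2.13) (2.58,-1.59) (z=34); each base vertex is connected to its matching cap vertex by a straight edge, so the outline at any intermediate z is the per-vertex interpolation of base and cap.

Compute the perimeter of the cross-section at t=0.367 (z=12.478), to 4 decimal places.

Cross-section at t=0.367: each vertex is (1-t)·p0[i] + t·p1[i].
  v1: (1-0.367)·(4.12,0.25) + 0.367·(3.37,-0.6) = (3.8448,-0.0619)
  v2: (1-0.367)·(1.29,3.28) + 0.367·(1.93,1.18) = (1.5249,2.5093)
  v3: (1-0.367)·(-1.71,2.16) + 0.367·(-0.23,1.05) = (-1.1668,1.7526)
  v4: (1-0.367)·(-2.94,-0.39) + 0.367·(-0.01,-0.89) = (-1.8647,-0.5735)
  v5: (1-0.367)·(-1.23,-1.85) + 0.367·(0.62,-1.57) = (-0.5511,-1.7472)
  v6: (1-0.367)·(0.17,-2.19) + 0.367·(1.29,-2.13) = (0.5810,-2.1680)
  v7: (1-0.367)·(3.2,-1.97) + 0.367·(2.58,-1.59) = (2.9725,-1.8305)
Perimeter = Σ |v_{i+1} − v_i|:
  edge 1→2: √(-2.3199² + 2.5712²) = 3.4631 (running 3.4631)
  edge 2→3: √(-2.6917² + -0.7567²) = 2.7961 (running 6.2592)
  edge 3→4: √(-0.6978² + -2.3261²) = 2.4286 (running 8.6877)
  edge 4→5: √(1.3136² + -1.1737²) = 1.7616 (running 10.4493)
  edge 5→6: √(1.1321² + -0.4207²) = 1.2077 (running 11.6571)
  edge 6→7: √(2.3914² + 0.3374²) = 2.4151 (running 14.0722)
  edge 7→1: √(0.8723² + 1.7686²) = 1.9720 (running 16.0442)
Perimeter = 16.0442

Perimeter at t=0.367: 16.0442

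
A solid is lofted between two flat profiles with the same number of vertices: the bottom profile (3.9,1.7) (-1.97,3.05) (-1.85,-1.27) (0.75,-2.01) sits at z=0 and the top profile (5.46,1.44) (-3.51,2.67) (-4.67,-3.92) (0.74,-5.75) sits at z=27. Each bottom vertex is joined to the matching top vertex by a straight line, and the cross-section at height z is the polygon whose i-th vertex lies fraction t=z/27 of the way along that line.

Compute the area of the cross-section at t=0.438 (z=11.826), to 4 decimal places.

Area at t=0.438: 31.8527

Cross-section at t=0.438: each vertex is (1-t)·p0[i] + t·p1[i].
  v1: (1-0.438)·(3.9,1.7) + 0.438·(5.46,1.44) = (4.5833,1.5861)
  v2: (1-0.438)·(-1.97,3.05) + 0.438·(-3.51,2.67) = (-2.6445,2.8836)
  v3: (1-0.438)·(-1.85,-1.27) + 0.438·(-4.67,-3.92) = (-3.0852,-2.4307)
  v4: (1-0.438)·(0.75,-2.01) + 0.438·(0.74,-5.75) = (0.7456,-3.6481)
Shoelace sum Σ(x_i·y_{i+1} − x_{i+1}·y_i):
  i=1: 4.5833·2.8836 − -2.6445·1.5861 = +17.4107 (running +17.4107)
  i=2: -2.6445·-2.4307 − -3.0852·2.8836 = +15.3243 (running +32.7350)
  i=3: -3.0852·-3.6481 − 0.7456·-2.4307 = +13.0674 (running +45.8024)
  i=4: 0.7456·1.5861 − 4.5833·-3.6481 = +17.9030 (running +63.7054)
Area = |Σ|/2 = |63.7054|/2 = 31.8527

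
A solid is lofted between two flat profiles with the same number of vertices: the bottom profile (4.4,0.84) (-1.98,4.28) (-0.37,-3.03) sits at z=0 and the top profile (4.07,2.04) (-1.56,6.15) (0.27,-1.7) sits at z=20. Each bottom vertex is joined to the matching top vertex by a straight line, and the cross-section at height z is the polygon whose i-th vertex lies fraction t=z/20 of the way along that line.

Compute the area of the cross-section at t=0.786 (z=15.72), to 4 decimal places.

Cross-section at t=0.786: each vertex is (1-t)·p0[i] + t·p1[i].
  v1: (1-0.786)·(4.4,0.84) + 0.786·(4.07,2.04) = (4.1406,1.7832)
  v2: (1-0.786)·(-1.98,4.28) + 0.786·(-1.56,6.15) = (-1.6499,5.7498)
  v3: (1-0.786)·(-0.37,-3.03) + 0.786·(0.27,-1.7) = (0.1330,-1.9846)
Shoelace sum Σ(x_i·y_{i+1} − x_{i+1}·y_i):
  i=1: 4.1406·5.7498 − -1.6499·1.7832 = +26.7499 (running +26.7499)
  i=2: -1.6499·-1.9846 − 0.1330·5.7498 = +2.5094 (running +29.2593)
  i=3: 0.1330·1.7832 − 4.1406·-1.9846 = +8.4548 (running +37.7141)
Area = |Σ|/2 = |37.7141|/2 = 18.8571

Area at t=0.786: 18.8571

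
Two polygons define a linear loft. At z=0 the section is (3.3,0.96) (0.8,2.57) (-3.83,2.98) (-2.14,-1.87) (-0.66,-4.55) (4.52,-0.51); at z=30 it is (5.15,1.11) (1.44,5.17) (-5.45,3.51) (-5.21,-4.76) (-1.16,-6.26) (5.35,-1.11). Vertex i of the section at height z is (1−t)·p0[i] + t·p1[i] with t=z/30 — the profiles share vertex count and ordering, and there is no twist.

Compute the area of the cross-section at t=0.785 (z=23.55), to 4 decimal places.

Area at t=0.785: 74.6083

Cross-section at t=0.785: each vertex is (1-t)·p0[i] + t·p1[i].
  v1: (1-0.785)·(3.3,0.96) + 0.785·(5.15,1.11) = (4.7523,1.0777)
  v2: (1-0.785)·(0.8,2.57) + 0.785·(1.44,5.17) = (1.3024,4.6110)
  v3: (1-0.785)·(-3.83,2.98) + 0.785·(-5.45,3.51) = (-5.1017,3.3960)
  v4: (1-0.785)·(-2.14,-1.87) + 0.785·(-5.21,-4.76) = (-4.5499,-4.1387)
  v5: (1-0.785)·(-0.66,-4.55) + 0.785·(-1.16,-6.26) = (-1.0525,-5.8924)
  v6: (1-0.785)·(4.52,-0.51) + 0.785·(5.35,-1.11) = (5.1715,-0.9810)
Shoelace sum Σ(x_i·y_{i+1} − x_{i+1}·y_i):
  i=1: 4.7523·4.6110 − 1.3024·1.0777 = +20.5090 (running +20.5090)
  i=2: 1.3024·3.3960 − -5.1017·4.6110 = +27.9470 (running +48.4559)
  i=3: -5.1017·-4.1387 − -4.5499·3.3960 = +36.5660 (running +85.0219)
  i=4: -4.5499·-5.8924 − -1.0525·-4.1387 = +22.4540 (running +107.4759)
  i=5: -1.0525·-0.9810 − 5.1715·-5.8924 = +31.5051 (running +138.9810)
  i=6: 5.1715·1.0777 − 4.7523·-0.9810 = +10.2356 (running +149.2166)
Area = |Σ|/2 = |149.2166|/2 = 74.6083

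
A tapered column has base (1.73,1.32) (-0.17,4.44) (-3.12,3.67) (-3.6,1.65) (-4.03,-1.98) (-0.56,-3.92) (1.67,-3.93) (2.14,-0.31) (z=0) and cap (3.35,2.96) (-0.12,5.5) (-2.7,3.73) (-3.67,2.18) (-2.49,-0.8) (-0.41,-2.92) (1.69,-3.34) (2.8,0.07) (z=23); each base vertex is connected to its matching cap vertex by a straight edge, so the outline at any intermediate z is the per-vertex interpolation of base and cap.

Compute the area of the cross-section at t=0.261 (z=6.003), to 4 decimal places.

Area at t=0.261: 38.9567

Cross-section at t=0.261: each vertex is (1-t)·p0[i] + t·p1[i].
  v1: (1-0.261)·(1.73,1.32) + 0.261·(3.35,2.96) = (2.1528,1.7480)
  v2: (1-0.261)·(-0.17,4.44) + 0.261·(-0.12,5.5) = (-0.1570,4.7167)
  v3: (1-0.261)·(-3.12,3.67) + 0.261·(-2.7,3.73) = (-3.0104,3.6857)
  v4: (1-0.261)·(-3.6,1.65) + 0.261·(-3.67,2.18) = (-3.6183,1.7883)
  v5: (1-0.261)·(-4.03,-1.98) + 0.261·(-2.49,-0.8) = (-3.6281,-1.6720)
  v6: (1-0.261)·(-0.56,-3.92) + 0.261·(-0.41,-2.92) = (-0.5209,-3.6590)
  v7: (1-0.261)·(1.67,-3.93) + 0.261·(1.69,-3.34) = (1.6752,-3.7760)
  v8: (1-0.261)·(2.14,-0.31) + 0.261·(2.8,0.07) = (2.3123,-0.2108)
Shoelace sum Σ(x_i·y_{i+1} − x_{i+1}·y_i):
  i=1: 2.1528·4.7167 − -0.1570·1.7480 = +10.4285 (running +10.4285)
  i=2: -0.1570·3.6857 − -3.0104·4.7167 = +13.6205 (running +24.0489)
  i=3: -3.0104·1.7883 − -3.6183·3.6857 = +7.9522 (running +32.0011)
  i=4: -3.6183·-1.6720 − -3.6281·1.7883 = +12.5380 (running +44.5391)
  i=5: -3.6281·-3.6590 − -0.5209·-1.6720 = +12.4042 (running +56.9433)
  i=6: -0.5209·-3.7760 − 1.6752·-3.6590 = +8.0964 (running +65.0397)
  i=7: 1.6752·-0.2108 − 2.3123·-3.7760 = +8.3779 (running +73.4176)
  i=8: 2.3123·1.7480 − 2.1528·-0.2108 = +4.4958 (running +77.9134)
Area = |Σ|/2 = |77.9134|/2 = 38.9567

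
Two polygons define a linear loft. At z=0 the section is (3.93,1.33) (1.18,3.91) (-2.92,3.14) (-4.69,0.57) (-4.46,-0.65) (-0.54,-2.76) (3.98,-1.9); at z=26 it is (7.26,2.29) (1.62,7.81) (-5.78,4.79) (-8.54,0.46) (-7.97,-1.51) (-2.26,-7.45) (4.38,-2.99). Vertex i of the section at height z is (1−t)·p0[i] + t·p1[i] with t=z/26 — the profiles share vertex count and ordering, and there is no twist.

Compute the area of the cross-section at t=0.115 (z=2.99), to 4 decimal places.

Cross-section at t=0.115: each vertex is (1-t)·p0[i] + t·p1[i].
  v1: (1-0.115)·(3.93,1.33) + 0.115·(7.26,2.29) = (4.3129,1.4404)
  v2: (1-0.115)·(1.18,3.91) + 0.115·(1.62,7.81) = (1.2306,4.3585)
  v3: (1-0.115)·(-2.92,3.14) + 0.115·(-5.78,4.79) = (-3.2489,3.3298)
  v4: (1-0.115)·(-4.69,0.57) + 0.115·(-8.54,0.46) = (-5.1328,0.5574)
  v5: (1-0.115)·(-4.46,-0.65) + 0.115·(-7.97,-1.51) = (-4.8636,-0.7489)
  v6: (1-0.115)·(-0.54,-2.76) + 0.115·(-2.26,-7.45) = (-0.7378,-3.2993)
  v7: (1-0.115)·(3.98,-1.9) + 0.115·(4.38,-2.99) = (4.0260,-2.0253)
Shoelace sum Σ(x_i·y_{i+1} − x_{i+1}·y_i):
  i=1: 4.3129·4.3585 − 1.2306·1.4404 = +17.0254 (running +17.0254)
  i=2: 1.2306·3.3298 − -3.2489·4.3585 = +18.2579 (running +35.2834)
  i=3: -3.2489·0.5574 − -5.1328·3.3298 = +15.2800 (running +50.5634)
  i=4: -5.1328·-0.7489 − -4.8636·0.5574 = +6.5547 (running +57.1180)
  i=5: -4.8636·-3.2993 − -0.7378·-0.7489 = +15.4943 (running +72.6124)
  i=6: -0.7378·-2.0253 − 4.0260·-3.2993 = +14.7775 (running +87.3899)
  i=7: 4.0260·1.4404 − 4.3129·-2.0253 = +14.5343 (running +101.9241)
Area = |Σ|/2 = |101.9241|/2 = 50.9621

Area at t=0.115: 50.9621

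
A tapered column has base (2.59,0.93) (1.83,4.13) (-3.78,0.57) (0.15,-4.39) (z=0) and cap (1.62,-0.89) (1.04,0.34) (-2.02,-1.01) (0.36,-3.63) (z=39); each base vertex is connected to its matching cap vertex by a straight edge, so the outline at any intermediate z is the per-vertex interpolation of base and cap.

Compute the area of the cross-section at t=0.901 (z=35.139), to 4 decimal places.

Area at t=0.901: 8.5866

Cross-section at t=0.901: each vertex is (1-t)·p0[i] + t·p1[i].
  v1: (1-0.901)·(2.59,0.93) + 0.901·(1.62,-0.89) = (1.7160,-0.7098)
  v2: (1-0.901)·(1.83,4.13) + 0.901·(1.04,0.34) = (1.1182,0.7152)
  v3: (1-0.901)·(-3.78,0.57) + 0.901·(-2.02,-1.01) = (-2.1942,-0.8536)
  v4: (1-0.901)·(0.15,-4.39) + 0.901·(0.36,-3.63) = (0.3392,-3.7052)
Shoelace sum Σ(x_i·y_{i+1} − x_{i+1}·y_i):
  i=1: 1.7160·0.7152 − 1.1182·-0.7098 = +2.0210 (running +2.0210)
  i=2: 1.1182·-0.8536 − -2.1942·0.7152 = +0.6149 (running +2.6359)
  i=3: -2.1942·-3.7052 − 0.3392·-0.8536 = +8.4197 (running +11.0556)
  i=4: 0.3392·-0.7098 − 1.7160·-3.7052 = +6.1175 (running +17.1732)
Area = |Σ|/2 = |17.1732|/2 = 8.5866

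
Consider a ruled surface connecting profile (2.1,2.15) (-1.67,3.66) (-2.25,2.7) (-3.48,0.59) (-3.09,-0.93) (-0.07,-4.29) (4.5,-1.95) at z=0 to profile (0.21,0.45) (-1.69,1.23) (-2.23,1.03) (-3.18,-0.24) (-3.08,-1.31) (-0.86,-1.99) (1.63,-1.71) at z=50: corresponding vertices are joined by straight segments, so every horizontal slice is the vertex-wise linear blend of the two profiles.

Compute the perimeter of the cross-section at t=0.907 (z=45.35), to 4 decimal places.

Perimeter at t=0.907: 13.6172

Cross-section at t=0.907: each vertex is (1-t)·p0[i] + t·p1[i].
  v1: (1-0.907)·(2.1,2.15) + 0.907·(0.21,0.45) = (0.3858,0.6081)
  v2: (1-0.907)·(-1.67,3.66) + 0.907·(-1.69,1.23) = (-1.6881,1.4560)
  v3: (1-0.907)·(-2.25,2.7) + 0.907·(-2.23,1.03) = (-2.2319,1.1853)
  v4: (1-0.907)·(-3.48,0.59) + 0.907·(-3.18,-0.24) = (-3.2079,-0.1628)
  v5: (1-0.907)·(-3.09,-0.93) + 0.907·(-3.08,-1.31) = (-3.0809,-1.2747)
  v6: (1-0.907)·(-0.07,-4.29) + 0.907·(-0.86,-1.99) = (-0.7865,-2.2039)
  v7: (1-0.907)·(4.5,-1.95) + 0.907·(1.63,-1.71) = (1.8969,-1.7323)
Perimeter = Σ |v_{i+1} − v_i|:
  edge 1→2: √(-2.0739² + 0.8479²) = 2.2405 (running 2.2405)
  edge 2→3: √(-0.5437² + -0.2707²) = 0.6074 (running 2.8479)
  edge 3→4: √(-0.9760² + -1.3481²) = 1.6644 (running 4.5123)
  edge 4→5: √(0.1270² + -1.1119²) = 1.1191 (running 5.6313)
  edge 5→6: √(2.2944² + -0.9292²) = 2.4754 (running 8.1068)
  edge 6→7: √(2.6834² + 0.4716²) = 2.7246 (running 10.8313)
  edge 7→1: √(-1.5111² + 2.3404²) = 2.7859 (running 13.6172)
Perimeter = 13.6172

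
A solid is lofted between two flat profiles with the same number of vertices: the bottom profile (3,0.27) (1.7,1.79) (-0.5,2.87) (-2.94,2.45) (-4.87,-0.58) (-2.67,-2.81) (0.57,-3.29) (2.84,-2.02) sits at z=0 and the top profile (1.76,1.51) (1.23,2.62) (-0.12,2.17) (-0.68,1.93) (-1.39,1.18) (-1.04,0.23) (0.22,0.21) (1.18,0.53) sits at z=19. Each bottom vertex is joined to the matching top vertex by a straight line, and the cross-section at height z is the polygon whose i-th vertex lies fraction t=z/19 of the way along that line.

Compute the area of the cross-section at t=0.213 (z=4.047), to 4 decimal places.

Cross-section at t=0.213: each vertex is (1-t)·p0[i] + t·p1[i].
  v1: (1-0.213)·(3,0.27) + 0.213·(1.76,1.51) = (2.7359,0.5341)
  v2: (1-0.213)·(1.7,1.79) + 0.213·(1.23,2.62) = (1.5999,1.9668)
  v3: (1-0.213)·(-0.5,2.87) + 0.213·(-0.12,2.17) = (-0.4191,2.7209)
  v4: (1-0.213)·(-2.94,2.45) + 0.213·(-0.68,1.93) = (-2.4586,2.3392)
  v5: (1-0.213)·(-4.87,-0.58) + 0.213·(-1.39,1.18) = (-4.1288,-0.2051)
  v6: (1-0.213)·(-2.67,-2.81) + 0.213·(-1.04,0.23) = (-2.3228,-2.1625)
  v7: (1-0.213)·(0.57,-3.29) + 0.213·(0.22,0.21) = (0.4955,-2.5445)
  v8: (1-0.213)·(2.84,-2.02) + 0.213·(1.18,0.53) = (2.4864,-1.4769)
Shoelace sum Σ(x_i·y_{i+1} − x_{i+1}·y_i):
  i=1: 2.7359·1.9668 − 1.5999·0.5341 = +4.5264 (running +4.5264)
  i=2: 1.5999·2.7209 − -0.4191·1.9668 = +5.1773 (running +9.7037)
  i=3: -0.4191·2.3392 − -2.4586·2.7209 = +5.7094 (running +15.4131)
  i=4: -2.4586·-0.2051 − -4.1288·2.3392 = +10.1625 (running +25.5756)
  i=5: -4.1288·-2.1625 − -2.3228·-0.2051 = +8.4519 (running +34.0275)
  i=6: -2.3228·-2.5445 − 0.4955·-2.1625 = +6.9818 (running +41.0093)
  i=7: 0.4955·-1.4769 − 2.4864·-2.5445 = +5.5950 (running +46.6042)
  i=8: 2.4864·0.5341 − 2.7359·-1.4769 = +5.3685 (running +51.9728)
Area = |Σ|/2 = |51.9728|/2 = 25.9864

Area at t=0.213: 25.9864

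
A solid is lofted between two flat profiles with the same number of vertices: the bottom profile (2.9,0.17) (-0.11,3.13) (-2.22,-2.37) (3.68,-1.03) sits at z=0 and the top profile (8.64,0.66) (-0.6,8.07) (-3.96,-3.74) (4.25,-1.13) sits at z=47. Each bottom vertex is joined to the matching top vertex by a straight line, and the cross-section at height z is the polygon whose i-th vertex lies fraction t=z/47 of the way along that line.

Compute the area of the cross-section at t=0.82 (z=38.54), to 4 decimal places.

Area at t=0.82: 56.1322

Cross-section at t=0.82: each vertex is (1-t)·p0[i] + t·p1[i].
  v1: (1-0.82)·(2.9,0.17) + 0.82·(8.64,0.66) = (7.6068,0.5718)
  v2: (1-0.82)·(-0.11,3.13) + 0.82·(-0.6,8.07) = (-0.5118,7.1808)
  v3: (1-0.82)·(-2.22,-2.37) + 0.82·(-3.96,-3.74) = (-3.6468,-3.4934)
  v4: (1-0.82)·(3.68,-1.03) + 0.82·(4.25,-1.13) = (4.1474,-1.1120)
Shoelace sum Σ(x_i·y_{i+1} − x_{i+1}·y_i):
  i=1: 7.6068·7.1808 − -0.5118·0.5718 = +54.9156 (running +54.9156)
  i=2: -0.5118·-3.4934 − -3.6468·7.1808 = +27.9749 (running +82.8904)
  i=3: -3.6468·-1.1120 − 4.1474·-3.4934 = +18.5438 (running +101.4342)
  i=4: 4.1474·0.5718 − 7.6068·-1.1120 = +10.8302 (running +112.2644)
Area = |Σ|/2 = |112.2644|/2 = 56.1322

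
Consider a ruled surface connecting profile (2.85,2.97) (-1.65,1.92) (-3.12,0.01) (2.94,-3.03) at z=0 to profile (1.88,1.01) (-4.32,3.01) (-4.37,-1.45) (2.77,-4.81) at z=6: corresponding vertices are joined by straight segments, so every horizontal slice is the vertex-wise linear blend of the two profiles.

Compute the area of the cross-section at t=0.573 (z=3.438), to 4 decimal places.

Area at t=0.573: 28.2642

Cross-section at t=0.573: each vertex is (1-t)·p0[i] + t·p1[i].
  v1: (1-0.573)·(2.85,2.97) + 0.573·(1.88,1.01) = (2.2942,1.8469)
  v2: (1-0.573)·(-1.65,1.92) + 0.573·(-4.32,3.01) = (-3.1799,2.5446)
  v3: (1-0.573)·(-3.12,0.01) + 0.573·(-4.37,-1.45) = (-3.8363,-0.8266)
  v4: (1-0.573)·(2.94,-3.03) + 0.573·(2.77,-4.81) = (2.8426,-4.0499)
Shoelace sum Σ(x_i·y_{i+1} − x_{i+1}·y_i):
  i=1: 2.2942·2.5446 − -3.1799·1.8469 = +11.7108 (running +11.7108)
  i=2: -3.1799·-0.8266 − -3.8363·2.5446 = +12.3901 (running +24.1008)
  i=3: -3.8363·-4.0499 − 2.8426·-0.8266 = +17.8862 (running +41.9870)
  i=4: 2.8426·1.8469 − 2.2942·-4.0499 = +14.5414 (running +56.5284)
Area = |Σ|/2 = |56.5284|/2 = 28.2642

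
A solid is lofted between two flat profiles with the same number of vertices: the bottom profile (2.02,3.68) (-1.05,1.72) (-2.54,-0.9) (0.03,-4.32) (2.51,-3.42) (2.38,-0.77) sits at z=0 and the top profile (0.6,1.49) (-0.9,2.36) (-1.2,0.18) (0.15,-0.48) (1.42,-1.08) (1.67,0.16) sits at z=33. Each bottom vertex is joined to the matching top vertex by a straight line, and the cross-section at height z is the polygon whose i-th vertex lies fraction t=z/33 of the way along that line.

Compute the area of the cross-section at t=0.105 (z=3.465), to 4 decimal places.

Area at t=0.105: 22.8058

Cross-section at t=0.105: each vertex is (1-t)·p0[i] + t·p1[i].
  v1: (1-0.105)·(2.02,3.68) + 0.105·(0.6,1.49) = (1.8709,3.4501)
  v2: (1-0.105)·(-1.05,1.72) + 0.105·(-0.9,2.36) = (-1.0343,1.7872)
  v3: (1-0.105)·(-2.54,-0.9) + 0.105·(-1.2,0.18) = (-2.3993,-0.7866)
  v4: (1-0.105)·(0.03,-4.32) + 0.105·(0.15,-0.48) = (0.0426,-3.9168)
  v5: (1-0.105)·(2.51,-3.42) + 0.105·(1.42,-1.08) = (2.3955,-3.1743)
  v6: (1-0.105)·(2.38,-0.77) + 0.105·(1.67,0.16) = (2.3054,-0.6724)
Shoelace sum Σ(x_i·y_{i+1} − x_{i+1}·y_i):
  i=1: 1.8709·1.7872 − -1.0343·3.4501 = +6.9119 (running +6.9119)
  i=2: -1.0343·-0.7866 − -2.3993·1.7872 = +5.1016 (running +12.0135)
  i=3: -2.3993·-3.9168 − 0.0426·-0.7866 = +9.4311 (running +21.4445)
  i=4: 0.0426·-3.1743 − 2.3955·-3.9168 = +9.2477 (running +30.6922)
  i=5: 2.3955·-0.6724 − 2.3054·-3.1743 = +5.7075 (running +36.3998)
  i=6: 2.3054·3.4501 − 1.8709·-0.6724 = +9.2118 (running +45.6116)
Area = |Σ|/2 = |45.6116|/2 = 22.8058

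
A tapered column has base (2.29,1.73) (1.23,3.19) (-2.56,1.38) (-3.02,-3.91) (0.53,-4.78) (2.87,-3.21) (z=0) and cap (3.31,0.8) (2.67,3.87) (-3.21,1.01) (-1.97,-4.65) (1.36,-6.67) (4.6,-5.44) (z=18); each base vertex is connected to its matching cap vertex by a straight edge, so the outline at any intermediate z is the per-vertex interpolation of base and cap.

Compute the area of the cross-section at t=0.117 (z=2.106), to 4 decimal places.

Cross-section at t=0.117: each vertex is (1-t)·p0[i] + t·p1[i].
  v1: (1-0.117)·(2.29,1.73) + 0.117·(3.31,0.8) = (2.4093,1.6212)
  v2: (1-0.117)·(1.23,3.19) + 0.117·(2.67,3.87) = (1.3985,3.2696)
  v3: (1-0.117)·(-2.56,1.38) + 0.117·(-3.21,1.01) = (-2.6361,1.3367)
  v4: (1-0.117)·(-3.02,-3.91) + 0.117·(-1.97,-4.65) = (-2.8972,-3.9966)
  v5: (1-0.117)·(0.53,-4.78) + 0.117·(1.36,-6.67) = (0.6271,-5.0011)
  v6: (1-0.117)·(2.87,-3.21) + 0.117·(4.6,-5.44) = (3.0724,-3.4709)
Shoelace sum Σ(x_i·y_{i+1} − x_{i+1}·y_i):
  i=1: 2.4093·3.2696 − 1.3985·1.6212 = +5.6103 (running +5.6103)
  i=2: 1.3985·1.3367 − -2.6361·3.2696 = +10.4881 (running +16.0984)
  i=3: -2.6361·-3.9966 − -2.8972·1.3367 = +14.4078 (running +30.5062)
  i=4: -2.8972·-5.0011 − 0.6271·-3.9966 = +16.9953 (running +47.5015)
  i=5: 0.6271·-3.4709 − 3.0724·-5.0011 = +13.1889 (running +60.6904)
  i=6: 3.0724·1.6212 − 2.4093·-3.4709 = +13.3436 (running +74.0340)
Area = |Σ|/2 = |74.0340|/2 = 37.0170

Area at t=0.117: 37.0170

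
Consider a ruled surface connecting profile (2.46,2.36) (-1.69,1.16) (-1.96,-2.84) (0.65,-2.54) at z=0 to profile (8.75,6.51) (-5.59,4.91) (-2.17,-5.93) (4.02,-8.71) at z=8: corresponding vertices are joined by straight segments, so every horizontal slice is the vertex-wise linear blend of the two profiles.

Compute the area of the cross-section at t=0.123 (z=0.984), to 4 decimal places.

Cross-section at t=0.123: each vertex is (1-t)·p0[i] + t·p1[i].
  v1: (1-0.123)·(2.46,2.36) + 0.123·(8.75,6.51) = (3.2337,2.8704)
  v2: (1-0.123)·(-1.69,1.16) + 0.123·(-5.59,4.91) = (-2.1697,1.6212)
  v3: (1-0.123)·(-1.96,-2.84) + 0.123·(-2.17,-5.93) = (-1.9858,-3.2201)
  v4: (1-0.123)·(0.65,-2.54) + 0.123·(4.02,-8.71) = (1.0645,-3.2989)
Shoelace sum Σ(x_i·y_{i+1} − x_{i+1}·y_i):
  i=1: 3.2337·1.6212 − -2.1697·2.8704 = +11.4706 (running +11.4706)
  i=2: -2.1697·-3.2201 − -1.9858·1.6212 = +10.2061 (running +21.6767)
  i=3: -1.9858·-3.2989 − 1.0645·-3.2201 = +9.9789 (running +31.6556)
  i=4: 1.0645·2.8704 − 3.2337·-3.2989 = +13.7232 (running +45.3788)
Area = |Σ|/2 = |45.3788|/2 = 22.6894

Area at t=0.123: 22.6894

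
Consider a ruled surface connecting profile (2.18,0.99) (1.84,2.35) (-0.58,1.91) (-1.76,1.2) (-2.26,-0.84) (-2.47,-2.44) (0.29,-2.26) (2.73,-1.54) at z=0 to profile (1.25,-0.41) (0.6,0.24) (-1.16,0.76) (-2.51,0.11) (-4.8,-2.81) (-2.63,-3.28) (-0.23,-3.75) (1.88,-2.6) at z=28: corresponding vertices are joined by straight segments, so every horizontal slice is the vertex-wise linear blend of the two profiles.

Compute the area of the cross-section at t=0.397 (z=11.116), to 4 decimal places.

Area at t=0.397: 18.6059

Cross-section at t=0.397: each vertex is (1-t)·p0[i] + t·p1[i].
  v1: (1-0.397)·(2.18,0.99) + 0.397·(1.25,-0.41) = (1.8108,0.4342)
  v2: (1-0.397)·(1.84,2.35) + 0.397·(0.6,0.24) = (1.3477,1.5123)
  v3: (1-0.397)·(-0.58,1.91) + 0.397·(-1.16,0.76) = (-0.8103,1.4534)
  v4: (1-0.397)·(-1.76,1.2) + 0.397·(-2.51,0.11) = (-2.0577,0.7673)
  v5: (1-0.397)·(-2.26,-0.84) + 0.397·(-4.8,-2.81) = (-3.2684,-1.6221)
  v6: (1-0.397)·(-2.47,-2.44) + 0.397·(-2.63,-3.28) = (-2.5335,-2.7735)
  v7: (1-0.397)·(0.29,-2.26) + 0.397·(-0.23,-3.75) = (0.0836,-2.8515)
  v8: (1-0.397)·(2.73,-1.54) + 0.397·(1.88,-2.6) = (2.3925,-1.9608)
Shoelace sum Σ(x_i·y_{i+1} − x_{i+1}·y_i):
  i=1: 1.8108·1.5123 − 1.3477·0.4342 = +2.1533 (running +2.1533)
  i=2: 1.3477·1.4534 − -0.8103·1.5123 = +3.1842 (running +5.3376)
  i=3: -0.8103·0.7673 − -2.0577·1.4534 = +2.3691 (running +7.7067)
  i=4: -2.0577·-1.6221 − -3.2684·0.7673 = +5.8456 (running +13.5523)
  i=5: -3.2684·-2.7735 − -2.5335·-1.6221 = +4.9552 (running +18.5075)
  i=6: -2.5335·-2.8515 − 0.0836·-2.7735 = +7.4562 (running +25.9636)
  i=7: 0.0836·-1.9608 − 2.3925·-2.8515 = +6.6586 (running +32.6222)
  i=8: 2.3925·0.4342 − 1.8108·-1.9608 = +4.5895 (running +37.2117)
Area = |Σ|/2 = |37.2117|/2 = 18.6059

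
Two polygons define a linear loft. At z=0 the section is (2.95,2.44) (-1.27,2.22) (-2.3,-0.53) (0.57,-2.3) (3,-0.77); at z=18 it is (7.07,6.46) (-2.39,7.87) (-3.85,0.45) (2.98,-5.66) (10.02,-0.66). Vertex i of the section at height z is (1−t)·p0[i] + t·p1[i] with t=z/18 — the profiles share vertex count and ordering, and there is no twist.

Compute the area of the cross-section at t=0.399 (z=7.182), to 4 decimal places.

Cross-section at t=0.399: each vertex is (1-t)·p0[i] + t·p1[i].
  v1: (1-0.399)·(2.95,2.44) + 0.399·(7.07,6.46) = (4.5939,4.0440)
  v2: (1-0.399)·(-1.27,2.22) + 0.399·(-2.39,7.87) = (-1.7169,4.4744)
  v3: (1-0.399)·(-2.3,-0.53) + 0.399·(-3.85,0.45) = (-2.9184,-0.1390)
  v4: (1-0.399)·(0.57,-2.3) + 0.399·(2.98,-5.66) = (1.5316,-3.6406)
  v5: (1-0.399)·(3,-0.77) + 0.399·(10.02,-0.66) = (5.8010,-0.7261)
Shoelace sum Σ(x_i·y_{i+1} − x_{i+1}·y_i):
  i=1: 4.5939·4.4744 − -1.7169·4.0440 = +27.4977 (running +27.4977)
  i=2: -1.7169·-0.1390 − -2.9184·4.4744 = +13.2968 (running +40.7944)
  i=3: -2.9184·-3.6406 − 1.5316·-0.1390 = +10.8379 (running +51.6323)
  i=4: 1.5316·-0.7261 − 5.8010·-3.6406 = +20.0072 (running +71.6395)
  i=5: 5.8010·4.0440 − 4.5939·-0.7261 = +26.7947 (running +98.4342)
Area = |Σ|/2 = |98.4342|/2 = 49.2171

Area at t=0.399: 49.2171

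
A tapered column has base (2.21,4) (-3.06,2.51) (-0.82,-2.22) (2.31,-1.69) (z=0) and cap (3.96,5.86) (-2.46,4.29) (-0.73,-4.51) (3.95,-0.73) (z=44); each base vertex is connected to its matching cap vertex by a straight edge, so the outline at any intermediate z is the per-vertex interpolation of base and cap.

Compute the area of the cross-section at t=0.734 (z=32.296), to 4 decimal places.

Cross-section at t=0.734: each vertex is (1-t)·p0[i] + t·p1[i].
  v1: (1-0.734)·(2.21,4) + 0.734·(3.96,5.86) = (3.4945,5.3652)
  v2: (1-0.734)·(-3.06,2.51) + 0.734·(-2.46,4.29) = (-2.6196,3.8165)
  v3: (1-0.734)·(-0.82,-2.22) + 0.734·(-0.73,-4.51) = (-0.7539,-3.9009)
  v4: (1-0.734)·(2.31,-1.69) + 0.734·(3.95,-0.73) = (3.5138,-0.9854)
Shoelace sum Σ(x_i·y_{i+1} − x_{i+1}·y_i):
  i=1: 3.4945·3.8165 − -2.6196·5.3652 = +27.3916 (running +27.3916)
  i=2: -2.6196·-3.9009 − -0.7539·3.8165 = +13.0961 (running +40.4877)
  i=3: -0.7539·-0.9854 − 3.5138·-3.9009 = +14.4496 (running +54.9373)
  i=4: 3.5138·5.3652 − 3.4945·-0.9854 = +22.2955 (running +77.2328)
Area = |Σ|/2 = |77.2328|/2 = 38.6164

Area at t=0.734: 38.6164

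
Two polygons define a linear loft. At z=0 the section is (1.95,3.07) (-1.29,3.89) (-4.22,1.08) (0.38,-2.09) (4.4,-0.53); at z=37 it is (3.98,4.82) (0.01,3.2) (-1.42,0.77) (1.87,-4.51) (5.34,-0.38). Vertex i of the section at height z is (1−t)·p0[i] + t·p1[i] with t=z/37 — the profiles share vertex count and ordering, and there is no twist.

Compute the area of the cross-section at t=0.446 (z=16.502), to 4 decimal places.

Cross-section at t=0.446: each vertex is (1-t)·p0[i] + t·p1[i].
  v1: (1-0.446)·(1.95,3.07) + 0.446·(3.98,4.82) = (2.8554,3.8505)
  v2: (1-0.446)·(-1.29,3.89) + 0.446·(0.01,3.2) = (-0.7102,3.5823)
  v3: (1-0.446)·(-4.22,1.08) + 0.446·(-1.42,0.77) = (-2.9712,0.9417)
  v4: (1-0.446)·(0.38,-2.09) + 0.446·(1.87,-4.51) = (1.0445,-3.1693)
  v5: (1-0.446)·(4.4,-0.53) + 0.446·(5.34,-0.38) = (4.8192,-0.4631)
Shoelace sum Σ(x_i·y_{i+1} − x_{i+1}·y_i):
  i=1: 2.8554·3.5823 − -0.7102·3.8505 = +12.9633 (running +12.9633)
  i=2: -0.7102·0.9417 − -2.9712·3.5823 = +9.9748 (running +22.9381)
  i=3: -2.9712·-3.1693 − 1.0445·0.9417 = +8.4330 (running +31.3711)
  i=4: 1.0445·-0.4631 − 4.8192·-3.1693 = +14.7900 (running +46.1611)
  i=5: 4.8192·3.8505 − 2.8554·-0.4631 = +19.8788 (running +66.0399)
Area = |Σ|/2 = |66.0399|/2 = 33.0200

Area at t=0.446: 33.0200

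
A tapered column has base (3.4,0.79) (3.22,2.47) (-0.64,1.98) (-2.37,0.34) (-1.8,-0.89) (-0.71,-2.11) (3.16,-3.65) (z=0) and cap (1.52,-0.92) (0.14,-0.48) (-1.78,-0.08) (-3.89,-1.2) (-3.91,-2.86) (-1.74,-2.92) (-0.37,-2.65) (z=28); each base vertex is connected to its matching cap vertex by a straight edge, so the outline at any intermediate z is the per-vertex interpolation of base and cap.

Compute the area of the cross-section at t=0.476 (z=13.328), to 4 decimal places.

Area at t=0.476: 17.0284

Cross-section at t=0.476: each vertex is (1-t)·p0[i] + t·p1[i].
  v1: (1-0.476)·(3.4,0.79) + 0.476·(1.52,-0.92) = (2.5051,-0.0240)
  v2: (1-0.476)·(3.22,2.47) + 0.476·(0.14,-0.48) = (1.7539,1.0658)
  v3: (1-0.476)·(-0.64,1.98) + 0.476·(-1.78,-0.08) = (-1.1826,0.9994)
  v4: (1-0.476)·(-2.37,0.34) + 0.476·(-3.89,-1.2) = (-3.0935,-0.3930)
  v5: (1-0.476)·(-1.8,-0.89) + 0.476·(-3.91,-2.86) = (-2.8044,-1.8277)
  v6: (1-0.476)·(-0.71,-2.11) + 0.476·(-1.74,-2.92) = (-1.2003,-2.4956)
  v7: (1-0.476)·(3.16,-3.65) + 0.476·(-0.37,-2.65) = (1.4797,-3.1740)
Shoelace sum Σ(x_i·y_{i+1} − x_{i+1}·y_i):
  i=1: 2.5051·1.0658 − 1.7539·-0.0240 = +2.7120 (running +2.7120)
  i=2: 1.7539·0.9994 − -1.1826·1.0658 = +3.0134 (running +5.7254)
  i=3: -1.1826·-0.3930 − -3.0935·0.9994 = +3.5566 (running +9.2820)
  i=4: -3.0935·-1.8277 − -2.8044·-0.3930 = +4.5519 (running +13.8339)
  i=5: -2.8044·-2.4956 − -1.2003·-1.8277 = +4.8047 (running +18.6385)
  i=6: -1.2003·-3.1740 − 1.4797·-2.4956 = +7.5024 (running +26.1409)
  i=7: 1.4797·-0.0240 − 2.5051·-3.1740 = +7.9158 (running +34.0567)
Area = |Σ|/2 = |34.0567|/2 = 17.0284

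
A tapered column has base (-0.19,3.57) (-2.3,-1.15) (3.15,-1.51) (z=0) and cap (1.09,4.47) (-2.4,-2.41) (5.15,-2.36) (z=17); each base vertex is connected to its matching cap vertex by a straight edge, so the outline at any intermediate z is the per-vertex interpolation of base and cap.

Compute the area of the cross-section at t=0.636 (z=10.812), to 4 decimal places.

Cross-section at t=0.636: each vertex is (1-t)·p0[i] + t·p1[i].
  v1: (1-0.636)·(-0.19,3.57) + 0.636·(1.09,4.47) = (0.6241,4.1424)
  v2: (1-0.636)·(-2.3,-1.15) + 0.636·(-2.4,-2.41) = (-2.3636,-1.9514)
  v3: (1-0.636)·(3.15,-1.51) + 0.636·(5.15,-2.36) = (4.4220,-2.0506)
Shoelace sum Σ(x_i·y_{i+1} − x_{i+1}·y_i):
  i=1: 0.6241·-1.9514 − -2.3636·4.1424 = +8.5732 (running +8.5732)
  i=2: -2.3636·-2.0506 − 4.4220·-1.9514 = +13.4757 (running +22.0489)
  i=3: 4.4220·4.1424 − 0.6241·-2.0506 = +19.5974 (running +41.6463)
Area = |Σ|/2 = |41.6463|/2 = 20.8232

Area at t=0.636: 20.8232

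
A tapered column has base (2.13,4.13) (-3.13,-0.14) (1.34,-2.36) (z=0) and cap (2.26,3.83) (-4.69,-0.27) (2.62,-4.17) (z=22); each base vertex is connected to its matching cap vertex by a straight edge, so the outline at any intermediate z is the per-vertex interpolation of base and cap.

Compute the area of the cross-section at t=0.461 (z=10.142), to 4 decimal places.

Area at t=0.461: 21.1542

Cross-section at t=0.461: each vertex is (1-t)·p0[i] + t·p1[i].
  v1: (1-0.461)·(2.13,4.13) + 0.461·(2.26,3.83) = (2.1899,3.9917)
  v2: (1-0.461)·(-3.13,-0.14) + 0.461·(-4.69,-0.27) = (-3.8492,-0.1999)
  v3: (1-0.461)·(1.34,-2.36) + 0.461·(2.62,-4.17) = (1.9301,-3.1944)
Shoelace sum Σ(x_i·y_{i+1} − x_{i+1}·y_i):
  i=1: 2.1899·-0.1999 − -3.8492·3.9917 = +14.9269 (running +14.9269)
  i=2: -3.8492·-3.1944 − 1.9301·-0.1999 = +12.6817 (running +27.6085)
  i=3: 1.9301·3.9917 − 2.1899·-3.1944 = +14.6998 (running +42.3084)
Area = |Σ|/2 = |42.3084|/2 = 21.1542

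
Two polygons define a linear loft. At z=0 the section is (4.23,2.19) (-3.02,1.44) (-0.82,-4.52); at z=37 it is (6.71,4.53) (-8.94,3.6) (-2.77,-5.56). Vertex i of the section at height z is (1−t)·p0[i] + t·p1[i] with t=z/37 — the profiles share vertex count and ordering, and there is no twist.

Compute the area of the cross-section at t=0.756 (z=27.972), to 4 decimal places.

Cross-section at t=0.756: each vertex is (1-t)·p0[i] + t·p1[i].
  v1: (1-0.756)·(4.23,2.19) + 0.756·(6.71,4.53) = (6.1049,3.9590)
  v2: (1-0.756)·(-3.02,1.44) + 0.756·(-8.94,3.6) = (-7.4955,3.0730)
  v3: (1-0.756)·(-0.82,-4.52) + 0.756·(-2.77,-5.56) = (-2.2942,-5.3062)
Shoelace sum Σ(x_i·y_{i+1} − x_{i+1}·y_i):
  i=1: 6.1049·3.0730 − -7.4955·3.9590 = +48.4351 (running +48.4351)
  i=2: -7.4955·-5.3062 − -2.2942·3.0730 = +46.8230 (running +95.2581)
  i=3: -2.2942·3.9590 − 6.1049·-5.3062 = +23.3111 (running +118.5693)
Area = |Σ|/2 = |118.5693|/2 = 59.2846

Area at t=0.756: 59.2846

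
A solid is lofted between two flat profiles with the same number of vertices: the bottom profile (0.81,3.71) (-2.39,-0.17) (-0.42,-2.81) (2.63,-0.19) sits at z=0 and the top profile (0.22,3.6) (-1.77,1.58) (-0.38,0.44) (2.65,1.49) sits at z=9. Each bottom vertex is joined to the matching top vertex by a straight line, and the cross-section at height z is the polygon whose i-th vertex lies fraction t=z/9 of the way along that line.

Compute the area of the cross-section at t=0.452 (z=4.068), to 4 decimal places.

Area at t=0.452: 11.8994

Cross-section at t=0.452: each vertex is (1-t)·p0[i] + t·p1[i].
  v1: (1-0.452)·(0.81,3.71) + 0.452·(0.22,3.6) = (0.5433,3.6603)
  v2: (1-0.452)·(-2.39,-0.17) + 0.452·(-1.77,1.58) = (-2.1098,0.6210)
  v3: (1-0.452)·(-0.42,-2.81) + 0.452·(-0.38,0.44) = (-0.4019,-1.3410)
  v4: (1-0.452)·(2.63,-0.19) + 0.452·(2.65,1.49) = (2.6390,0.5694)
Shoelace sum Σ(x_i·y_{i+1} − x_{i+1}·y_i):
  i=1: 0.5433·0.6210 − -2.1098·3.6603 = +8.0597 (running +8.0597)
  i=2: -2.1098·-1.3410 − -0.4019·0.6210 = +3.0788 (running +11.1385)
  i=3: -0.4019·0.5694 − 2.6390·-1.3410 = +3.3101 (running +14.4486)
  i=4: 2.6390·3.6603 − 0.5433·0.5694 = +9.3503 (running +23.7989)
Area = |Σ|/2 = |23.7989|/2 = 11.8994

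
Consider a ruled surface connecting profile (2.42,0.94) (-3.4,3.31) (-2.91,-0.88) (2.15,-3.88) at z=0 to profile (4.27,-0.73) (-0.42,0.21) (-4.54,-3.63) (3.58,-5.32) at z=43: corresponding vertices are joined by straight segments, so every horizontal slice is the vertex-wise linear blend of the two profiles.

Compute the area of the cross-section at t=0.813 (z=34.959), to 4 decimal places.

Area at t=0.813: 29.6138

Cross-section at t=0.813: each vertex is (1-t)·p0[i] + t·p1[i].
  v1: (1-0.813)·(2.42,0.94) + 0.813·(4.27,-0.73) = (3.9240,-0.4177)
  v2: (1-0.813)·(-3.4,3.31) + 0.813·(-0.42,0.21) = (-0.9773,0.7897)
  v3: (1-0.813)·(-2.91,-0.88) + 0.813·(-4.54,-3.63) = (-4.2352,-3.1157)
  v4: (1-0.813)·(2.15,-3.88) + 0.813·(3.58,-5.32) = (3.3126,-5.0507)
Shoelace sum Σ(x_i·y_{i+1} − x_{i+1}·y_i):
  i=1: 3.9240·0.7897 − -0.9773·-0.4177 = +2.6906 (running +2.6906)
  i=2: -0.9773·-3.1157 − -4.2352·0.7897 = +6.3894 (running +9.0800)
  i=3: -4.2352·-5.0507 − 3.3126·-3.1157 = +31.7120 (running +40.7920)
  i=4: 3.3126·-0.4177 − 3.9240·-5.0507 = +18.4356 (running +59.2276)
Area = |Σ|/2 = |59.2276|/2 = 29.6138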